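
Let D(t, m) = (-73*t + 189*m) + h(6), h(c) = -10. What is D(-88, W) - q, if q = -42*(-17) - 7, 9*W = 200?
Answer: 9907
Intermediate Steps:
W = 200/9 (W = (⅑)*200 = 200/9 ≈ 22.222)
D(t, m) = -10 - 73*t + 189*m (D(t, m) = (-73*t + 189*m) - 10 = -10 - 73*t + 189*m)
q = 707 (q = 714 - 7 = 707)
D(-88, W) - q = (-10 - 73*(-88) + 189*(200/9)) - 1*707 = (-10 + 6424 + 4200) - 707 = 10614 - 707 = 9907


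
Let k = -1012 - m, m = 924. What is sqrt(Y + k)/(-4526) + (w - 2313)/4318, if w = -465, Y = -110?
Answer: -1389/2159 - I*sqrt(2046)/4526 ≈ -0.64335 - 0.009994*I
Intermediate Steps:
k = -1936 (k = -1012 - 1*924 = -1012 - 924 = -1936)
sqrt(Y + k)/(-4526) + (w - 2313)/4318 = sqrt(-110 - 1936)/(-4526) + (-465 - 2313)/4318 = sqrt(-2046)*(-1/4526) - 2778*1/4318 = (I*sqrt(2046))*(-1/4526) - 1389/2159 = -I*sqrt(2046)/4526 - 1389/2159 = -1389/2159 - I*sqrt(2046)/4526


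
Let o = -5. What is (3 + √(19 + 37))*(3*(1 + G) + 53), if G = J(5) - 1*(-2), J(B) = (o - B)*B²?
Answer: -2064 - 1376*√14 ≈ -7212.5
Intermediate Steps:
J(B) = B²*(-5 - B) (J(B) = (-5 - B)*B² = B²*(-5 - B))
G = -248 (G = 5²*(-5 - 1*5) - 1*(-2) = 25*(-5 - 5) + 2 = 25*(-10) + 2 = -250 + 2 = -248)
(3 + √(19 + 37))*(3*(1 + G) + 53) = (3 + √(19 + 37))*(3*(1 - 248) + 53) = (3 + √56)*(3*(-247) + 53) = (3 + 2*√14)*(-741 + 53) = (3 + 2*√14)*(-688) = -2064 - 1376*√14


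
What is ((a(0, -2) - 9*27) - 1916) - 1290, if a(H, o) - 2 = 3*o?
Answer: -3453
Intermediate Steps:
a(H, o) = 2 + 3*o
((a(0, -2) - 9*27) - 1916) - 1290 = (((2 + 3*(-2)) - 9*27) - 1916) - 1290 = (((2 - 6) - 243) - 1916) - 1290 = ((-4 - 243) - 1916) - 1290 = (-247 - 1916) - 1290 = -2163 - 1290 = -3453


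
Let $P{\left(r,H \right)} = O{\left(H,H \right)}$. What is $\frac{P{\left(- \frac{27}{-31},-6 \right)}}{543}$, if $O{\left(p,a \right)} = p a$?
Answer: $\frac{12}{181} \approx 0.066298$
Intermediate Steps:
$O{\left(p,a \right)} = a p$
$P{\left(r,H \right)} = H^{2}$ ($P{\left(r,H \right)} = H H = H^{2}$)
$\frac{P{\left(- \frac{27}{-31},-6 \right)}}{543} = \frac{\left(-6\right)^{2}}{543} = 36 \cdot \frac{1}{543} = \frac{12}{181}$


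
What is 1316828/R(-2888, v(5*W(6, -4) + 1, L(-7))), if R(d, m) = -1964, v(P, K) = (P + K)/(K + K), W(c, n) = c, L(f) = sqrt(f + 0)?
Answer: -329207/491 ≈ -670.48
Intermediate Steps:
L(f) = sqrt(f)
v(P, K) = (K + P)/(2*K) (v(P, K) = (K + P)/((2*K)) = (K + P)*(1/(2*K)) = (K + P)/(2*K))
1316828/R(-2888, v(5*W(6, -4) + 1, L(-7))) = 1316828/(-1964) = 1316828*(-1/1964) = -329207/491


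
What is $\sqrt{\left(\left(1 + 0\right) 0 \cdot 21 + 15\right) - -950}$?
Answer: $\sqrt{965} \approx 31.064$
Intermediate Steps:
$\sqrt{\left(\left(1 + 0\right) 0 \cdot 21 + 15\right) - -950} = \sqrt{\left(1 \cdot 0 \cdot 21 + 15\right) + \left(-1151 + 2101\right)} = \sqrt{\left(0 \cdot 21 + 15\right) + 950} = \sqrt{\left(0 + 15\right) + 950} = \sqrt{15 + 950} = \sqrt{965}$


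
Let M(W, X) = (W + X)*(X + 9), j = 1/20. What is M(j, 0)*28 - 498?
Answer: -2427/5 ≈ -485.40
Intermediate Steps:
j = 1/20 ≈ 0.050000
M(W, X) = (9 + X)*(W + X) (M(W, X) = (W + X)*(9 + X) = (9 + X)*(W + X))
M(j, 0)*28 - 498 = (0² + 9*(1/20) + 9*0 + (1/20)*0)*28 - 498 = (0 + 9/20 + 0 + 0)*28 - 498 = (9/20)*28 - 498 = 63/5 - 498 = -2427/5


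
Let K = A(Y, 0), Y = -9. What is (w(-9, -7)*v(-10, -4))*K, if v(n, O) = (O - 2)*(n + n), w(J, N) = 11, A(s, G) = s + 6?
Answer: -3960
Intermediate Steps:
A(s, G) = 6 + s
K = -3 (K = 6 - 9 = -3)
v(n, O) = 2*n*(-2 + O) (v(n, O) = (-2 + O)*(2*n) = 2*n*(-2 + O))
(w(-9, -7)*v(-10, -4))*K = (11*(2*(-10)*(-2 - 4)))*(-3) = (11*(2*(-10)*(-6)))*(-3) = (11*120)*(-3) = 1320*(-3) = -3960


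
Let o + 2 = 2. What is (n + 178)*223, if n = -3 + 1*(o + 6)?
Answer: 40363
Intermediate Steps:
o = 0 (o = -2 + 2 = 0)
n = 3 (n = -3 + 1*(0 + 6) = -3 + 1*6 = -3 + 6 = 3)
(n + 178)*223 = (3 + 178)*223 = 181*223 = 40363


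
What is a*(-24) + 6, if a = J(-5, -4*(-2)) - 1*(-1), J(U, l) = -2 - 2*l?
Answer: 414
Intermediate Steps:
a = -17 (a = (-2 - (-8)*(-2)) - 1*(-1) = (-2 - 2*8) + 1 = (-2 - 16) + 1 = -18 + 1 = -17)
a*(-24) + 6 = -17*(-24) + 6 = 408 + 6 = 414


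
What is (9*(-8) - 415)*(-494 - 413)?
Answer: 441709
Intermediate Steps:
(9*(-8) - 415)*(-494 - 413) = (-72 - 415)*(-907) = -487*(-907) = 441709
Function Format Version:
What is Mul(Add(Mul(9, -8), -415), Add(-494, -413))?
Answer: 441709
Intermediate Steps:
Mul(Add(Mul(9, -8), -415), Add(-494, -413)) = Mul(Add(-72, -415), -907) = Mul(-487, -907) = 441709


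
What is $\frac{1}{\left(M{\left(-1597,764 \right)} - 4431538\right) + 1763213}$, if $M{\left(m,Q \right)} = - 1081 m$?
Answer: $- \frac{1}{941968} \approx -1.0616 \cdot 10^{-6}$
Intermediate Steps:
$\frac{1}{\left(M{\left(-1597,764 \right)} - 4431538\right) + 1763213} = \frac{1}{\left(\left(-1081\right) \left(-1597\right) - 4431538\right) + 1763213} = \frac{1}{\left(1726357 - 4431538\right) + 1763213} = \frac{1}{-2705181 + 1763213} = \frac{1}{-941968} = - \frac{1}{941968}$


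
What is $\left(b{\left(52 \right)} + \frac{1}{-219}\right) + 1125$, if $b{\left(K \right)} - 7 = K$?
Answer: $\frac{259295}{219} \approx 1184.0$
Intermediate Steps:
$b{\left(K \right)} = 7 + K$
$\left(b{\left(52 \right)} + \frac{1}{-219}\right) + 1125 = \left(\left(7 + 52\right) + \frac{1}{-219}\right) + 1125 = \left(59 - \frac{1}{219}\right) + 1125 = \frac{12920}{219} + 1125 = \frac{259295}{219}$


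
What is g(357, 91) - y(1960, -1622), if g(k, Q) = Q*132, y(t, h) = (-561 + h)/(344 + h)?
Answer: 15349153/1278 ≈ 12010.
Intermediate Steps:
y(t, h) = (-561 + h)/(344 + h)
g(k, Q) = 132*Q
g(357, 91) - y(1960, -1622) = 132*91 - (-561 - 1622)/(344 - 1622) = 12012 - (-2183)/(-1278) = 12012 - (-1)*(-2183)/1278 = 12012 - 1*2183/1278 = 12012 - 2183/1278 = 15349153/1278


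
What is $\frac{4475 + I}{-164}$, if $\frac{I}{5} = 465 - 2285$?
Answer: $\frac{4625}{164} \approx 28.201$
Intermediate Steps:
$I = -9100$ ($I = 5 \left(465 - 2285\right) = 5 \left(-1820\right) = -9100$)
$\frac{4475 + I}{-164} = \frac{4475 - 9100}{-164} = \left(-4625\right) \left(- \frac{1}{164}\right) = \frac{4625}{164}$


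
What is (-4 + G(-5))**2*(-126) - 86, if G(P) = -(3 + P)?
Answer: -590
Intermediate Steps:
G(P) = -3 - P
(-4 + G(-5))**2*(-126) - 86 = (-4 + (-3 - 1*(-5)))**2*(-126) - 86 = (-4 + (-3 + 5))**2*(-126) - 86 = (-4 + 2)**2*(-126) - 86 = (-2)**2*(-126) - 86 = 4*(-126) - 86 = -504 - 86 = -590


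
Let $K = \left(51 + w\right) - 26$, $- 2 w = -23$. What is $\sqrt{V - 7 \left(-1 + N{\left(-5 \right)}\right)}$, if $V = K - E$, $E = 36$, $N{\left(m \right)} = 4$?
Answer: $\frac{i \sqrt{82}}{2} \approx 4.5277 i$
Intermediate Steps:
$w = \frac{23}{2}$ ($w = \left(- \frac{1}{2}\right) \left(-23\right) = \frac{23}{2} \approx 11.5$)
$K = \frac{73}{2}$ ($K = \left(51 + \frac{23}{2}\right) - 26 = \frac{125}{2} - 26 = \frac{73}{2} \approx 36.5$)
$V = \frac{1}{2}$ ($V = \frac{73}{2} - 36 = \frac{1}{2} \approx 0.5$)
$\sqrt{V - 7 \left(-1 + N{\left(-5 \right)}\right)} = \sqrt{\frac{1}{2} - 7 \left(-1 + 4\right)} = \sqrt{\frac{1}{2} - 21} = \sqrt{- \frac{41}{2}} = \frac{i \sqrt{82}}{2}$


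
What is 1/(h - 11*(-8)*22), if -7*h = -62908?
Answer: 7/76460 ≈ 9.1551e-5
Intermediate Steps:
h = 62908/7 (h = -1/7*(-62908) = 62908/7 ≈ 8986.9)
1/(h - 11*(-8)*22) = 1/(62908/7 - 11*(-8)*22) = 1/(62908/7 + 88*22) = 1/(62908/7 + 1936) = 1/(76460/7) = 7/76460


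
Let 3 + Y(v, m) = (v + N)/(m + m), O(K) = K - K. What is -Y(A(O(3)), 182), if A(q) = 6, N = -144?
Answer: 615/182 ≈ 3.3791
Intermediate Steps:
O(K) = 0
Y(v, m) = -3 + (-144 + v)/(2*m) (Y(v, m) = -3 + (v - 144)/(m + m) = -3 + (-144 + v)/((2*m)) = -3 + (-144 + v)*(1/(2*m)) = -3 + (-144 + v)/(2*m))
-Y(A(O(3)), 182) = -(-144 + 6 - 6*182)/(2*182) = -(-144 + 6 - 1092)/(2*182) = -(-1230)/(2*182) = -1*(-615/182) = 615/182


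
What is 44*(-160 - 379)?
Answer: -23716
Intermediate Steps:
44*(-160 - 379) = 44*(-539) = -23716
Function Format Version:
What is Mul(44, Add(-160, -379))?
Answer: -23716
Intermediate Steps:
Mul(44, Add(-160, -379)) = Mul(44, -539) = -23716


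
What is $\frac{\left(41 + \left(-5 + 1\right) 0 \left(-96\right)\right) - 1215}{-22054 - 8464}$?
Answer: $\frac{587}{15259} \approx 0.038469$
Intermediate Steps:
$\frac{\left(41 + \left(-5 + 1\right) 0 \left(-96\right)\right) - 1215}{-22054 - 8464} = \frac{\left(41 + \left(-4\right) 0 \left(-96\right)\right) - 1215}{-22054 - 8464} = \frac{\left(41 + 0 \left(-96\right)\right) - 1215}{-30518} = \left(\left(41 + 0\right) - 1215\right) \left(- \frac{1}{30518}\right) = \left(41 - 1215\right) \left(- \frac{1}{30518}\right) = \left(-1174\right) \left(- \frac{1}{30518}\right) = \frac{587}{15259}$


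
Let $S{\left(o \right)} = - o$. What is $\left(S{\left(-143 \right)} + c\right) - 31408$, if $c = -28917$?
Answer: $-60182$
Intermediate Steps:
$\left(S{\left(-143 \right)} + c\right) - 31408 = \left(\left(-1\right) \left(-143\right) - 28917\right) - 31408 = \left(143 - 28917\right) - 31408 = -28774 - 31408 = -60182$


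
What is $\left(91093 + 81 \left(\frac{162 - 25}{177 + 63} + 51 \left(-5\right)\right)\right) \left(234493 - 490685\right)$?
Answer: $- \frac{90287488868}{5} \approx -1.8057 \cdot 10^{10}$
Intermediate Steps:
$\left(91093 + 81 \left(\frac{162 - 25}{177 + 63} + 51 \left(-5\right)\right)\right) \left(234493 - 490685\right) = \left(91093 + 81 \left(\frac{137}{240} - 255\right)\right) \left(-256192\right) = \left(91093 + 81 \left(- \frac{61063}{240}\right)\right) \left(-256192\right) = \left(91093 - \frac{1648701}{80}\right) \left(-256192\right) = \frac{5638739}{80} \left(-256192\right) = - \frac{90287488868}{5}$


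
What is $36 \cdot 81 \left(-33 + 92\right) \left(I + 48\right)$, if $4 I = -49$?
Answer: $6150573$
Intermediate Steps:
$I = - \frac{49}{4}$ ($I = \frac{1}{4} \left(-49\right) = - \frac{49}{4} \approx -12.25$)
$36 \cdot 81 \left(-33 + 92\right) \left(I + 48\right) = 36 \cdot 81 \left(-33 + 92\right) \left(- \frac{49}{4} + 48\right) = 2916 \cdot 59 \cdot \frac{143}{4} = 2916 \cdot \frac{8437}{4} = 6150573$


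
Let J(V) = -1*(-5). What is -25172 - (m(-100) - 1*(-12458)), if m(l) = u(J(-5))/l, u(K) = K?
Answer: -752599/20 ≈ -37630.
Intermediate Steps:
J(V) = 5
m(l) = 5/l
-25172 - (m(-100) - 1*(-12458)) = -25172 - (5/(-100) - 1*(-12458)) = -25172 - (5*(-1/100) + 12458) = -25172 - (-1/20 + 12458) = -25172 - 1*249159/20 = -25172 - 249159/20 = -752599/20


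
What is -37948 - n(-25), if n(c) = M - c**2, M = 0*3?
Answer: -37323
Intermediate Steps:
M = 0
n(c) = -c**2 (n(c) = 0 - c**2 = -c**2)
-37948 - n(-25) = -37948 - (-1)*(-25)**2 = -37948 - (-1)*625 = -37948 - 1*(-625) = -37948 + 625 = -37323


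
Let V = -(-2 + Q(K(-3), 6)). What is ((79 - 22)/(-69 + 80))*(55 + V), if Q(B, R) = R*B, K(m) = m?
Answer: 4275/11 ≈ 388.64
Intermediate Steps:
Q(B, R) = B*R
V = 20 (V = -(-2 - 3*6) = -(-2 - 18) = -1*(-20) = 20)
((79 - 22)/(-69 + 80))*(55 + V) = ((79 - 22)/(-69 + 80))*(55 + 20) = (57/11)*75 = 4275/11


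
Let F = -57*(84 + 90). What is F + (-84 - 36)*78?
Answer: -19278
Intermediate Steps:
F = -9918 (F = -57*174 = -9918)
F + (-84 - 36)*78 = -9918 + (-84 - 36)*78 = -9918 - 120*78 = -9918 - 9360 = -19278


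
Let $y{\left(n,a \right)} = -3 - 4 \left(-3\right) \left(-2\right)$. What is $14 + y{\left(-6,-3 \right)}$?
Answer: $-13$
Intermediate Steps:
$y{\left(n,a \right)} = -27$ ($y{\left(n,a \right)} = -3 - \left(-12\right) \left(-2\right) = -3 - 24 = -27$)
$14 + y{\left(-6,-3 \right)} = 14 - 27 = -13$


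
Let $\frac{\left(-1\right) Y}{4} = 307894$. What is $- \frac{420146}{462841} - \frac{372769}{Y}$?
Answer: $- \frac{344908953367}{570023867416} \approx -0.60508$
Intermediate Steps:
$Y = -1231576$ ($Y = \left(-4\right) 307894 = -1231576$)
$- \frac{420146}{462841} - \frac{372769}{Y} = - \frac{420146}{462841} - \frac{372769}{-1231576} = \left(-420146\right) \frac{1}{462841} - - \frac{372769}{1231576} = - \frac{420146}{462841} + \frac{372769}{1231576} = - \frac{344908953367}{570023867416}$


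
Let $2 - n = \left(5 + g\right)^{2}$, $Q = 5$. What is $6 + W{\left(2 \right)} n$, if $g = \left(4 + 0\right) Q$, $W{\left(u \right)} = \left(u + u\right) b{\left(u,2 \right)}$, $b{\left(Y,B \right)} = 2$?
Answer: $-4978$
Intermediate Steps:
$W{\left(u \right)} = 4 u$ ($W{\left(u \right)} = \left(u + u\right) 2 = 2 u 2 = 4 u$)
$g = 20$ ($g = \left(4 + 0\right) 5 = 4 \cdot 5 = 20$)
$n = -623$ ($n = 2 - \left(5 + 20\right)^{2} = 2 - 25^{2} = 2 - 625 = -623$)
$6 + W{\left(2 \right)} n = 6 + 4 \cdot 2 \left(-623\right) = 6 + 8 \left(-623\right) = 6 - 4984 = -4978$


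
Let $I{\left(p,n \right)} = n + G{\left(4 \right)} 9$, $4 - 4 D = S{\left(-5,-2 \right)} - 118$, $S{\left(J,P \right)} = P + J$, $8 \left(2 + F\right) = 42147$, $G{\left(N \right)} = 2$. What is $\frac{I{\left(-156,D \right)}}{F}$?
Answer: $\frac{402}{42131} \approx 0.0095417$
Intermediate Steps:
$F = \frac{42131}{8}$ ($F = -2 + \frac{1}{8} \cdot 42147 = -2 + \frac{42147}{8} = \frac{42131}{8} \approx 5266.4$)
$S{\left(J,P \right)} = J + P$
$D = \frac{129}{4}$ ($D = 1 - \frac{\left(-5 - 2\right) - 118}{4} = 1 - \frac{-7 - 118}{4} = 1 - - \frac{125}{4} = 1 + \frac{125}{4} = \frac{129}{4} \approx 32.25$)
$I{\left(p,n \right)} = 18 + n$ ($I{\left(p,n \right)} = n + 2 \cdot 9 = n + 18 = 18 + n$)
$\frac{I{\left(-156,D \right)}}{F} = \frac{18 + \frac{129}{4}}{\frac{42131}{8}} = \frac{201}{4} \cdot \frac{8}{42131} = \frac{402}{42131}$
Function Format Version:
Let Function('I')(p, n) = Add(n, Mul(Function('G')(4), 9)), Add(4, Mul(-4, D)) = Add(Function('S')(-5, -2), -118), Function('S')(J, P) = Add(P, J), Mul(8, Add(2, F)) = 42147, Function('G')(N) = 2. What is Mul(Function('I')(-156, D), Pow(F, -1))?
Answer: Rational(402, 42131) ≈ 0.0095417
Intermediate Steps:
F = Rational(42131, 8) (F = Add(-2, Mul(Rational(1, 8), 42147)) = Add(-2, Rational(42147, 8)) = Rational(42131, 8) ≈ 5266.4)
Function('S')(J, P) = Add(J, P)
D = Rational(129, 4) (D = Add(1, Mul(Rational(-1, 4), Add(Add(-5, -2), -118))) = Add(1, Mul(Rational(-1, 4), Add(-7, -118))) = Add(1, Mul(Rational(-1, 4), -125)) = Add(1, Rational(125, 4)) = Rational(129, 4) ≈ 32.250)
Function('I')(p, n) = Add(18, n) (Function('I')(p, n) = Add(n, Mul(2, 9)) = Add(n, 18) = Add(18, n))
Mul(Function('I')(-156, D), Pow(F, -1)) = Mul(Add(18, Rational(129, 4)), Pow(Rational(42131, 8), -1)) = Mul(Rational(201, 4), Rational(8, 42131)) = Rational(402, 42131)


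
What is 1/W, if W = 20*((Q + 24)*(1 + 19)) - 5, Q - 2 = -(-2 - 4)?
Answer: 1/12795 ≈ 7.8156e-5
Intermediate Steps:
Q = 8 (Q = 2 - (-2 - 4) = 2 - 1*(-6) = 2 + 6 = 8)
W = 12795 (W = 20*((8 + 24)*(1 + 19)) - 5 = 20*(32*20) - 5 = 20*640 - 5 = 12800 - 5 = 12795)
1/W = 1/12795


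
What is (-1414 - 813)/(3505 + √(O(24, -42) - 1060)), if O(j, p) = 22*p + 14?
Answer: -1561127/2457399 + 2227*I*√1970/12286995 ≈ -0.63528 + 0.0080447*I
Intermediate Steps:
O(j, p) = 14 + 22*p
(-1414 - 813)/(3505 + √(O(24, -42) - 1060)) = (-1414 - 813)/(3505 + √((14 + 22*(-42)) - 1060)) = -2227/(3505 + √((14 - 924) - 1060)) = -2227/(3505 + √(-910 - 1060)) = -2227/(3505 + √(-1970)) = -2227/(3505 + I*√1970)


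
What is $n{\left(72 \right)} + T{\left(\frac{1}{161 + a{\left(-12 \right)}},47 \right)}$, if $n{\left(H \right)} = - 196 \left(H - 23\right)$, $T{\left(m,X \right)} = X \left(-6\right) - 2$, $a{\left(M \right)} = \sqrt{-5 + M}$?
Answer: $-9888$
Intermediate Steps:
$T{\left(m,X \right)} = -2 - 6 X$ ($T{\left(m,X \right)} = - 6 X - 2 = -2 - 6 X$)
$n{\left(H \right)} = 4508 - 196 H$ ($n{\left(H \right)} = - 196 \left(-23 + H\right) = 4508 - 196 H$)
$n{\left(72 \right)} + T{\left(\frac{1}{161 + a{\left(-12 \right)}},47 \right)} = \left(4508 - 14112\right) - 284 = -9604 - 284 = -9888$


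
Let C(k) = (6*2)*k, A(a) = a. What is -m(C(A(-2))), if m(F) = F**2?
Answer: -576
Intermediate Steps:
C(k) = 12*k
-m(C(A(-2))) = -(12*(-2))**2 = -1*(-24)**2 = -1*576 = -576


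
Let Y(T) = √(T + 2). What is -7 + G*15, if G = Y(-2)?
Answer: -7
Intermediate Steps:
Y(T) = √(2 + T)
G = 0 (G = √(2 - 2) = √0 = 0)
-7 + G*15 = -7 + 0*15 = -7 + 0 = -7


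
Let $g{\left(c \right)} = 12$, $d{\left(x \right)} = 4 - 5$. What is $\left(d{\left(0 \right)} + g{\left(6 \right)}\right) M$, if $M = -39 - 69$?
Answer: $-1188$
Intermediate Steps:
$M = -108$
$d{\left(x \right)} = -1$
$\left(d{\left(0 \right)} + g{\left(6 \right)}\right) M = \left(-1 + 12\right) \left(-108\right) = 11 \left(-108\right) = -1188$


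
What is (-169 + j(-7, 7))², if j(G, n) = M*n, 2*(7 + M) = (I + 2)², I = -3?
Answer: 184041/4 ≈ 46010.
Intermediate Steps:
M = -13/2 (M = -7 + (-3 + 2)²/2 = -7 + (½)*(-1)² = -7 + (½)*1 = -7 + ½ = -13/2 ≈ -6.5000)
j(G, n) = -13*n/2
(-169 + j(-7, 7))² = (-169 - 13/2*7)² = (-169 - 91/2)² = (-429/2)² = 184041/4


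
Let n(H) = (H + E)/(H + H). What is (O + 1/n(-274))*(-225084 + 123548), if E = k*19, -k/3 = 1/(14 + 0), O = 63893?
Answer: -25256381533856/3893 ≈ -6.4876e+9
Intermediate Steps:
k = -3/14 (k = -3/(14 + 0) = -3/14 ≈ -0.21429)
E = -57/14 (E = -3/14*19 = -57/14 ≈ -4.0714)
n(H) = (-57/14 + H)/(2*H) (n(H) = (H - 57/14)/(H + H) = (-57/14 + H)/((2*H)) = (-57/14 + H)*(1/(2*H)) = (-57/14 + H)/(2*H))
(O + 1/n(-274))*(-225084 + 123548) = (63893 + 1/((1/28)*(-57 + 14*(-274))/(-274)))*(-225084 + 123548) = (63893 + 1/((1/28)*(-1/274)*(-57 - 3836)))*(-101536) = (63893 + 1/((1/28)*(-1/274)*(-3893)))*(-101536) = (63893 + 1/(3893/7672))*(-101536) = (63893 + 7672/3893)*(-101536) = (248743121/3893)*(-101536) = -25256381533856/3893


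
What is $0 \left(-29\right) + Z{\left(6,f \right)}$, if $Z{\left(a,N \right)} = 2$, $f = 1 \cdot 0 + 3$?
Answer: $2$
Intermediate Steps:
$f = 3$ ($f = 0 + 3 = 3$)
$0 \left(-29\right) + Z{\left(6,f \right)} = 0 \left(-29\right) + 2 = 0 + 2 = 2$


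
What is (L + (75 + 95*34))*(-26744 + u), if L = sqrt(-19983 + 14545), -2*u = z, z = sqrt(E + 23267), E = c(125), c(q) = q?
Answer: -2*(3305 + I*sqrt(5438))*(13372 + sqrt(1462)) ≈ -8.8642e+7 - 1.9778e+6*I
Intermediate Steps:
E = 125
z = 4*sqrt(1462) (z = sqrt(125 + 23267) = sqrt(23392) = 4*sqrt(1462) ≈ 152.94)
u = -2*sqrt(1462) ≈ -76.472
L = I*sqrt(5438) (L = sqrt(-5438) = I*sqrt(5438) ≈ 73.743*I)
(L + (75 + 95*34))*(-26744 + u) = (I*sqrt(5438) + (75 + 95*34))*(-26744 - 2*sqrt(1462)) = (I*sqrt(5438) + (75 + 3230))*(-26744 - 2*sqrt(1462)) = (I*sqrt(5438) + 3305)*(-26744 - 2*sqrt(1462)) = (3305 + I*sqrt(5438))*(-26744 - 2*sqrt(1462)) = (-26744 - 2*sqrt(1462))*(3305 + I*sqrt(5438))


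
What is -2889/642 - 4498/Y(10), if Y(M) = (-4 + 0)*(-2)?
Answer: -2267/4 ≈ -566.75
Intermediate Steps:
Y(M) = 8 (Y(M) = -4*(-2) = 8)
-2889/642 - 4498/Y(10) = -2889/642 - 4498/8 = -2889*1/642 - 4498*⅛ = -9/2 - 2249/4 = -2267/4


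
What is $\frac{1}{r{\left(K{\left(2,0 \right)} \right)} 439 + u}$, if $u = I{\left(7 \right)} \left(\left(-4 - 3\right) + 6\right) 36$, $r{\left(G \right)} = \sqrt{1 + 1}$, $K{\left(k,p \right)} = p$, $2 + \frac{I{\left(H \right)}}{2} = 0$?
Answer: $- \frac{72}{182353} + \frac{439 \sqrt{2}}{364706} \approx 0.0013075$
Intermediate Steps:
$I{\left(H \right)} = -4$ ($I{\left(H \right)} = -4 + 2 \cdot 0 = -4 + 0 = -4$)
$r{\left(G \right)} = \sqrt{2}$
$u = 144$ ($u = - 4 \left(\left(-4 - 3\right) + 6\right) 36 = - 4 \left(-7 + 6\right) 36 = \left(-4\right) \left(-1\right) 36 = 4 \cdot 36 = 144$)
$\frac{1}{r{\left(K{\left(2,0 \right)} \right)} 439 + u} = \frac{1}{\sqrt{2} \cdot 439 + 144} = \frac{1}{439 \sqrt{2} + 144} = \frac{1}{144 + 439 \sqrt{2}}$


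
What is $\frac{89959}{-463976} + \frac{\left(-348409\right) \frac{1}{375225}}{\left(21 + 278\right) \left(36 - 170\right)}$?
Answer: $- \frac{676130399363483}{3487653040021800} \approx -0.19386$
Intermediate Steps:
$\frac{89959}{-463976} + \frac{\left(-348409\right) \frac{1}{375225}}{\left(21 + 278\right) \left(36 - 170\right)} = 89959 \left(- \frac{1}{463976}\right) + \frac{\left(-348409\right) \frac{1}{375225}}{299 \left(-134\right)} = - \frac{89959}{463976} - \frac{348409}{375225 \left(-40066\right)} = - \frac{89959}{463976} - - \frac{348409}{15033764850} = - \frac{89959}{463976} + \frac{348409}{15033764850} = - \frac{676130399363483}{3487653040021800}$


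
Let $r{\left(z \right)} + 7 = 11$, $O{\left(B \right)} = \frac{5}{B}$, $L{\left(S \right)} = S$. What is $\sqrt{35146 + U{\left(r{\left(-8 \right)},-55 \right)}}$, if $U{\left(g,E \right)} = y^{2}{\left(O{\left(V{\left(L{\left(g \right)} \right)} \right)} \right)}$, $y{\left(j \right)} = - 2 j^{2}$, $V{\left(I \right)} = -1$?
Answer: $\sqrt{37646} \approx 194.03$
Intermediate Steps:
$r{\left(z \right)} = 4$ ($r{\left(z \right)} = -7 + 11 = 4$)
$U{\left(g,E \right)} = 2500$ ($U{\left(g,E \right)} = \left(- 2 \left(\frac{5}{-1}\right)^{2}\right)^{2} = \left(- 2 \left(5 \left(-1\right)\right)^{2}\right)^{2} = \left(- 2 \left(-5\right)^{2}\right)^{2} = \left(\left(-2\right) 25\right)^{2} = \left(-50\right)^{2} = 2500$)
$\sqrt{35146 + U{\left(r{\left(-8 \right)},-55 \right)}} = \sqrt{35146 + 2500} = \sqrt{37646}$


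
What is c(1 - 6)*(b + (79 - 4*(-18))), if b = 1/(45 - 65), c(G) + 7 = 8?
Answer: 3019/20 ≈ 150.95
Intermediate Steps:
c(G) = 1 (c(G) = -7 + 8 = 1)
b = -1/20 (b = 1/(-20) = -1/20 ≈ -0.050000)
c(1 - 6)*(b + (79 - 4*(-18))) = 1*(-1/20 + (79 - 4*(-18))) = 1*(-1/20 + (79 - 1*(-72))) = 1*(-1/20 + (79 + 72)) = 1*(-1/20 + 151) = 1*(3019/20) = 3019/20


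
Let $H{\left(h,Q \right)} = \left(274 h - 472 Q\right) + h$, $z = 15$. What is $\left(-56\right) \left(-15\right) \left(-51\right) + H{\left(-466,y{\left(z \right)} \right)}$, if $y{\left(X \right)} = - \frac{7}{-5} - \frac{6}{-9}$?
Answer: $- \frac{2579482}{15} \approx -1.7197 \cdot 10^{5}$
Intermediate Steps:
$y{\left(X \right)} = \frac{31}{15}$ ($y{\left(X \right)} = \left(-7\right) \left(- \frac{1}{5}\right) - - \frac{2}{3} = \frac{7}{5} + \frac{2}{3} = \frac{31}{15}$)
$H{\left(h,Q \right)} = - 472 Q + 275 h$ ($H{\left(h,Q \right)} = \left(- 472 Q + 274 h\right) + h = - 472 Q + 275 h$)
$\left(-56\right) \left(-15\right) \left(-51\right) + H{\left(-466,y{\left(z \right)} \right)} = \left(-56\right) \left(-15\right) \left(-51\right) + \left(\left(-472\right) \frac{31}{15} + 275 \left(-466\right)\right) = 840 \left(-51\right) - \frac{1936882}{15} = -42840 - \frac{1936882}{15} = - \frac{2579482}{15}$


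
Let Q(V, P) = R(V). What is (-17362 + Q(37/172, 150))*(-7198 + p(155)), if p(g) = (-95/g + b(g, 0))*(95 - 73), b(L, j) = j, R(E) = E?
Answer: 166897240803/1333 ≈ 1.2520e+8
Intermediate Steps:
Q(V, P) = V
p(g) = -2090/g (p(g) = (-95/g + 0)*(95 - 73) = -95/g*22 = -2090/g)
(-17362 + Q(37/172, 150))*(-7198 + p(155)) = (-17362 + 37/172)*(-7198 - 2090/155) = (-17362 + 37*(1/172))*(-7198 - 2090*1/155) = (-17362 + 37/172)*(-7198 - 418/31) = -2986227/172*(-223556/31) = 166897240803/1333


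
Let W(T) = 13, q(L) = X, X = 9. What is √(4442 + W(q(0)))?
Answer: 9*√55 ≈ 66.746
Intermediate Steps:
q(L) = 9
√(4442 + W(q(0))) = √(4442 + 13) = √4455 = 9*√55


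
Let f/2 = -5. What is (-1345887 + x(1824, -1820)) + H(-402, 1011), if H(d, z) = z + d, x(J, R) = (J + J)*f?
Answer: -1381758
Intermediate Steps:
f = -10 (f = 2*(-5) = -10)
x(J, R) = -20*J (x(J, R) = (J + J)*(-10) = (2*J)*(-10) = -20*J)
H(d, z) = d + z
(-1345887 + x(1824, -1820)) + H(-402, 1011) = (-1345887 - 20*1824) + (-402 + 1011) = (-1345887 - 36480) + 609 = -1382367 + 609 = -1381758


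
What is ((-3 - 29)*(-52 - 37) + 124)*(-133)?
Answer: -395276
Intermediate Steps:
((-3 - 29)*(-52 - 37) + 124)*(-133) = (-32*(-89) + 124)*(-133) = (2848 + 124)*(-133) = 2972*(-133) = -395276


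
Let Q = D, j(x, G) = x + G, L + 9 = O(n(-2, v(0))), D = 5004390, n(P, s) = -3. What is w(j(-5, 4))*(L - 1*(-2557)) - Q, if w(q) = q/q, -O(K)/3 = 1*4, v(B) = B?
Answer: -5001854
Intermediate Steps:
O(K) = -12 (O(K) = -3*4 = -12)
L = -21 (L = -9 - 12 = -21)
j(x, G) = G + x
Q = 5004390
w(q) = 1
w(j(-5, 4))*(L - 1*(-2557)) - Q = 1*(-21 - 1*(-2557)) - 1*5004390 = 1*(-21 + 2557) - 5004390 = 1*2536 - 5004390 = 2536 - 5004390 = -5001854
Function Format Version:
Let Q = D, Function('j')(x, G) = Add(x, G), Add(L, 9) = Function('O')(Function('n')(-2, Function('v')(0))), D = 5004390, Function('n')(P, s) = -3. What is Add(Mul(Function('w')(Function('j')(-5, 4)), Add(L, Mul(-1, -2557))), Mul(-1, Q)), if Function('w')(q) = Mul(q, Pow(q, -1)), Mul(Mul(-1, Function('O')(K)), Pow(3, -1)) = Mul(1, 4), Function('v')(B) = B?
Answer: -5001854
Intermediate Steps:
Function('O')(K) = -12 (Function('O')(K) = Mul(-3, Mul(1, 4)) = Mul(-3, 4) = -12)
L = -21 (L = Add(-9, -12) = -21)
Function('j')(x, G) = Add(G, x)
Q = 5004390
Function('w')(q) = 1
Add(Mul(Function('w')(Function('j')(-5, 4)), Add(L, Mul(-1, -2557))), Mul(-1, Q)) = Add(Mul(1, Add(-21, Mul(-1, -2557))), Mul(-1, 5004390)) = Add(Mul(1, Add(-21, 2557)), -5004390) = Add(Mul(1, 2536), -5004390) = Add(2536, -5004390) = -5001854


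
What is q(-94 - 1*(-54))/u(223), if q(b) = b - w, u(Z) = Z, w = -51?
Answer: 11/223 ≈ 0.049327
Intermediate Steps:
q(b) = 51 + b (q(b) = b - 1*(-51) = b + 51 = 51 + b)
q(-94 - 1*(-54))/u(223) = (51 + (-94 - 1*(-54)))/223 = (51 + (-94 + 54))*(1/223) = (51 - 40)*(1/223) = 11*(1/223) = 11/223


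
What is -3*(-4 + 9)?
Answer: -15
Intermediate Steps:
-3*(-4 + 9) = -3*5 = -15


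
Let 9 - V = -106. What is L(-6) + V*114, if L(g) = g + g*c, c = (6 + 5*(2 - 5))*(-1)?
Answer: 13050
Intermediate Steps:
V = 115 (V = 9 - 1*(-106) = 9 + 106 = 115)
c = 9 (c = (6 + 5*(-3))*(-1) = (6 - 15)*(-1) = -9*(-1) = 9)
L(g) = 10*g (L(g) = g + g*9 = g + 9*g = 10*g)
L(-6) + V*114 = 10*(-6) + 115*114 = -60 + 13110 = 13050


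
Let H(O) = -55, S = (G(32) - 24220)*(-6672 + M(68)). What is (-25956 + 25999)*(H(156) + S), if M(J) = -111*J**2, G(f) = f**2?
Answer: 518598722243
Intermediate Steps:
S = 12060435456 (S = (32**2 - 24220)*(-6672 - 111*68**2) = (1024 - 24220)*(-6672 - 111*4624) = -23196*(-6672 - 513264) = -23196*(-519936) = 12060435456)
(-25956 + 25999)*(H(156) + S) = (-25956 + 25999)*(-55 + 12060435456) = 43*12060435401 = 518598722243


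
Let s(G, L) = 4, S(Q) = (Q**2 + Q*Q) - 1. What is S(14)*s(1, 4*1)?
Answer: 1564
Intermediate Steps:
S(Q) = -1 + 2*Q**2 (S(Q) = (Q**2 + Q**2) - 1 = 2*Q**2 - 1 = -1 + 2*Q**2)
S(14)*s(1, 4*1) = (-1 + 2*14**2)*4 = (-1 + 2*196)*4 = (-1 + 392)*4 = 391*4 = 1564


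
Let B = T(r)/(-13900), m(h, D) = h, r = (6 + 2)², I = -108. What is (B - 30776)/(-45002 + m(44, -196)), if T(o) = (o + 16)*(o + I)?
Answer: 10694572/15622905 ≈ 0.68454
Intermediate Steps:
r = 64 (r = 8² = 64)
T(o) = (-108 + o)*(16 + o) (T(o) = (o + 16)*(o - 108) = (16 + o)*(-108 + o) = (-108 + o)*(16 + o))
B = 176/695 (B = (-1728 + 64² - 92*64)/(-13900) = (-1728 + 4096 - 5888)*(-1/13900) = -3520*(-1/13900) = 176/695 ≈ 0.25324)
(B - 30776)/(-45002 + m(44, -196)) = (176/695 - 30776)/(-45002 + 44) = -21389144/695/(-44958) = -21389144/695*(-1/44958) = 10694572/15622905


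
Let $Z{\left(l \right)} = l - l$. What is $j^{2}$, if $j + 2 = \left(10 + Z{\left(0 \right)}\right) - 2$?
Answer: $36$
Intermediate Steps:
$Z{\left(l \right)} = 0$
$j = 6$ ($j = -2 + \left(\left(10 + 0\right) - 2\right) = -2 + \left(10 - 2\right) = -2 + 8 = 6$)
$j^{2} = 6^{2} = 36$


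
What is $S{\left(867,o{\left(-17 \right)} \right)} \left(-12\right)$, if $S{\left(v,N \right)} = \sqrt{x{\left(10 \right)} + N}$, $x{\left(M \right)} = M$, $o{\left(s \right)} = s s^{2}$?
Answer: $- 12 i \sqrt{4903} \approx - 840.26 i$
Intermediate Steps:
$o{\left(s \right)} = s^{3}$
$S{\left(v,N \right)} = \sqrt{10 + N}$
$S{\left(867,o{\left(-17 \right)} \right)} \left(-12\right) = \sqrt{10 + \left(-17\right)^{3}} \left(-12\right) = \sqrt{10 - 4913} \left(-12\right) = \sqrt{-4903} \left(-12\right) = i \sqrt{4903} \left(-12\right) = - 12 i \sqrt{4903}$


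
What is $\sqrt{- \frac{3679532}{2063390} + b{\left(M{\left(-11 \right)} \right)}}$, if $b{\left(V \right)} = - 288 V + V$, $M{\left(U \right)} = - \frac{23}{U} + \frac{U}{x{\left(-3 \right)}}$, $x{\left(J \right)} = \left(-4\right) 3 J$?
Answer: $\frac{i \sqrt{48652972401616055}}{9727410} \approx 22.676 i$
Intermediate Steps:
$x{\left(J \right)} = - 12 J$
$M{\left(U \right)} = - \frac{23}{U} + \frac{U}{36}$ ($M{\left(U \right)} = - \frac{23}{U} + \frac{U}{\left(-12\right) \left(-3\right)} = - \frac{23}{U} + \frac{U}{36}$)
$b{\left(V \right)} = - 287 V$
$\sqrt{- \frac{3679532}{2063390} + b{\left(M{\left(-11 \right)} \right)}} = \sqrt{- \frac{3679532}{2063390} - 287 \left(- \frac{23}{-11} + \frac{1}{36} \left(-11\right)\right)} = \sqrt{\left(-3679532\right) \frac{1}{2063390} - 287 \left(\left(-23\right) \left(- \frac{1}{11}\right) - \frac{11}{36}\right)} = \sqrt{- \frac{1839766}{1031695} - 287 \left(\frac{23}{11} - \frac{11}{36}\right)} = \sqrt{- \frac{1839766}{1031695} - \frac{202909}{396}} = \sqrt{- \frac{210068748091}{408551220}} = \frac{i \sqrt{48652972401616055}}{9727410}$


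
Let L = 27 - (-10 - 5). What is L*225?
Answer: 9450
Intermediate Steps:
L = 42 (L = 27 - 1*(-15) = 27 + 15 = 42)
L*225 = 42*225 = 9450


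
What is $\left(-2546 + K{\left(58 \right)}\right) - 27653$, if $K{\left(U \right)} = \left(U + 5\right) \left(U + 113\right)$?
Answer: $-19426$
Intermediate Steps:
$K{\left(U \right)} = \left(5 + U\right) \left(113 + U\right)$
$\left(-2546 + K{\left(58 \right)}\right) - 27653 = \left(-2546 + \left(565 + 58^{2} + 118 \cdot 58\right)\right) - 27653 = \left(-2546 + \left(565 + 3364 + 6844\right)\right) - 27653 = \left(-2546 + 10773\right) - 27653 = 8227 - 27653 = -19426$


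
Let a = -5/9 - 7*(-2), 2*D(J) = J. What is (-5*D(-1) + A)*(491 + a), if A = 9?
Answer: 52210/9 ≈ 5801.1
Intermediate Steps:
D(J) = J/2
a = 121/9 (a = -5*⅑ + 14 = -5/9 + 14 = 121/9 ≈ 13.444)
(-5*D(-1) + A)*(491 + a) = (-5*(-1)/2 + 9)*(491 + 121/9) = (-5*(-½) + 9)*(4540/9) = (5/2 + 9)*(4540/9) = (23/2)*(4540/9) = 52210/9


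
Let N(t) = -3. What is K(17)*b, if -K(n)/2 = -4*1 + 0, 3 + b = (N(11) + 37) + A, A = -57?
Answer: -208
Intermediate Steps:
b = -26 (b = -3 + ((-3 + 37) - 57) = -3 + (34 - 57) = -3 - 23 = -26)
K(n) = 8 (K(n) = -2*(-4*1 + 0) = -2*(-4 + 0) = -2*(-4) = 8)
K(17)*b = 8*(-26) = -208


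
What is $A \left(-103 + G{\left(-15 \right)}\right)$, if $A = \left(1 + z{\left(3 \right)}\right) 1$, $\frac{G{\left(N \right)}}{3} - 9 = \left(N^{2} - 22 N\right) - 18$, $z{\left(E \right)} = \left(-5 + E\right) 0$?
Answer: $1535$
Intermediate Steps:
$z{\left(E \right)} = 0$
$G{\left(N \right)} = -27 - 66 N + 3 N^{2}$ ($G{\left(N \right)} = 27 + 3 \left(\left(N^{2} - 22 N\right) - 18\right) = 27 + 3 \left(-18 + N^{2} - 22 N\right) = 27 - \left(54 - 3 N^{2} + 66 N\right) = -27 - 66 N + 3 N^{2}$)
$A = 1$ ($A = \left(1 + 0\right) 1 = 1 \cdot 1 = 1$)
$A \left(-103 + G{\left(-15 \right)}\right) = 1 \left(-103 - \left(-963 - 675\right)\right) = 1 \left(-103 + \left(-27 + 990 + 3 \cdot 225\right)\right) = 1 \left(-103 + \left(-27 + 990 + 675\right)\right) = 1 \left(-103 + 1638\right) = 1 \cdot 1535 = 1535$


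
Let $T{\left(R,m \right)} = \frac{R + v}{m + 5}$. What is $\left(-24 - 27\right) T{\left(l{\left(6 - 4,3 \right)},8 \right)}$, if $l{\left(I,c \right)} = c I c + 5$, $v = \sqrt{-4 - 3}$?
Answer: $- \frac{1173}{13} - \frac{51 i \sqrt{7}}{13} \approx -90.231 - 10.379 i$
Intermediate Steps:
$v = i \sqrt{7}$ ($v = \sqrt{-7} = i \sqrt{7} \approx 2.6458 i$)
$l{\left(I,c \right)} = 5 + I c^{2}$ ($l{\left(I,c \right)} = I c c + 5 = I c^{2} + 5 = 5 + I c^{2}$)
$T{\left(R,m \right)} = \frac{R + i \sqrt{7}}{5 + m}$ ($T{\left(R,m \right)} = \frac{R + i \sqrt{7}}{m + 5} = \frac{R + i \sqrt{7}}{5 + m}$)
$\left(-24 - 27\right) T{\left(l{\left(6 - 4,3 \right)},8 \right)} = \left(-24 - 27\right) \frac{\left(5 + \left(6 - 4\right) 3^{2}\right) + i \sqrt{7}}{5 + 8} = - 51 \frac{\left(5 + \left(6 - 4\right) 9\right) + i \sqrt{7}}{13} = - 51 \frac{\left(5 + 2 \cdot 9\right) + i \sqrt{7}}{13} = - 51 \frac{\left(5 + 18\right) + i \sqrt{7}}{13} = - 51 \frac{23 + i \sqrt{7}}{13} = - 51 \left(\frac{23}{13} + \frac{i \sqrt{7}}{13}\right) = - \frac{1173}{13} - \frac{51 i \sqrt{7}}{13}$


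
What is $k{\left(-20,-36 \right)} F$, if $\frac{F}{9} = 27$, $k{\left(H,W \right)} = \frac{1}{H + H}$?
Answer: $- \frac{243}{40} \approx -6.075$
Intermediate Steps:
$k{\left(H,W \right)} = \frac{1}{2 H}$
$F = 243$ ($F = 9 \cdot 27 = 243$)
$k{\left(-20,-36 \right)} F = \frac{1}{2 \left(-20\right)} 243 = \frac{1}{2} \left(- \frac{1}{20}\right) 243 = \left(- \frac{1}{40}\right) 243 = - \frac{243}{40}$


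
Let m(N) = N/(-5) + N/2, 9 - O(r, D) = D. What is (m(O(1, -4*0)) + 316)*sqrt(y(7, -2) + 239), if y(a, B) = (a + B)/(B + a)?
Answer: 6374*sqrt(15)/5 ≈ 4937.3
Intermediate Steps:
O(r, D) = 9 - D
y(a, B) = 1 (y(a, B) = (B + a)/(B + a) = 1)
m(N) = 3*N/10 (m(N) = N*(-1/5) + N*(1/2) = -N/5 + N/2 = 3*N/10)
(m(O(1, -4*0)) + 316)*sqrt(y(7, -2) + 239) = (3*(9 - (-4)*0)/10 + 316)*sqrt(1 + 239) = (3*(9 - 1*0)/10 + 316)*sqrt(240) = (3*(9 + 0)/10 + 316)*(4*sqrt(15)) = ((3/10)*9 + 316)*(4*sqrt(15)) = (27/10 + 316)*(4*sqrt(15)) = 3187*(4*sqrt(15))/10 = 6374*sqrt(15)/5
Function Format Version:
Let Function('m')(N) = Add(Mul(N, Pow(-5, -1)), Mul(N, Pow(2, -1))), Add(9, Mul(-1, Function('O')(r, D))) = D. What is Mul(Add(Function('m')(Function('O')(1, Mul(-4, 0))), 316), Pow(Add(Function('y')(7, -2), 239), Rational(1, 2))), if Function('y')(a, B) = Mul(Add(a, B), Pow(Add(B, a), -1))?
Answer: Mul(Rational(6374, 5), Pow(15, Rational(1, 2))) ≈ 4937.3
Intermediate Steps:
Function('O')(r, D) = Add(9, Mul(-1, D))
Function('y')(a, B) = 1 (Function('y')(a, B) = Mul(Add(B, a), Pow(Add(B, a), -1)) = 1)
Function('m')(N) = Mul(Rational(3, 10), N) (Function('m')(N) = Add(Mul(N, Rational(-1, 5)), Mul(N, Rational(1, 2))) = Add(Mul(Rational(-1, 5), N), Mul(Rational(1, 2), N)) = Mul(Rational(3, 10), N))
Mul(Add(Function('m')(Function('O')(1, Mul(-4, 0))), 316), Pow(Add(Function('y')(7, -2), 239), Rational(1, 2))) = Mul(Add(Mul(Rational(3, 10), Add(9, Mul(-1, Mul(-4, 0)))), 316), Pow(Add(1, 239), Rational(1, 2))) = Mul(Add(Mul(Rational(3, 10), Add(9, Mul(-1, 0))), 316), Pow(240, Rational(1, 2))) = Mul(Add(Mul(Rational(3, 10), Add(9, 0)), 316), Mul(4, Pow(15, Rational(1, 2)))) = Mul(Add(Mul(Rational(3, 10), 9), 316), Mul(4, Pow(15, Rational(1, 2)))) = Mul(Add(Rational(27, 10), 316), Mul(4, Pow(15, Rational(1, 2)))) = Mul(Rational(3187, 10), Mul(4, Pow(15, Rational(1, 2)))) = Mul(Rational(6374, 5), Pow(15, Rational(1, 2)))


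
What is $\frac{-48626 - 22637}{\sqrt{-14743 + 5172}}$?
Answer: $\frac{71263 i \sqrt{9571}}{9571} \approx 728.43 i$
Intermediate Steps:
$\frac{-48626 - 22637}{\sqrt{-14743 + 5172}} = - \frac{71263}{\sqrt{-9571}} = - \frac{71263}{i \sqrt{9571}} = - 71263 \left(- \frac{i \sqrt{9571}}{9571}\right) = \frac{71263 i \sqrt{9571}}{9571}$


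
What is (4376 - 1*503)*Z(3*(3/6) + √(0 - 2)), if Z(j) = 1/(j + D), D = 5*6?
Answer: 487998/3977 - 15492*I*√2/3977 ≈ 122.71 - 5.5089*I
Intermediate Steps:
D = 30
Z(j) = 1/(30 + j) (Z(j) = 1/(j + 30) = 1/(30 + j))
(4376 - 1*503)*Z(3*(3/6) + √(0 - 2)) = (4376 - 1*503)/(30 + (3*(3/6) + √(0 - 2))) = (4376 - 503)/(30 + (3*(3*(⅙)) + √(-2))) = 3873/(30 + (3*(½) + I*√2)) = 3873/(30 + (3/2 + I*√2)) = 3873/(63/2 + I*√2)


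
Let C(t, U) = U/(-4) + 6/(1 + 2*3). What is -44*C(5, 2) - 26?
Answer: -292/7 ≈ -41.714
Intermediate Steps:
C(t, U) = 6/7 - U/4 (C(t, U) = U*(-¼) + 6/(1 + 6) = -U/4 + 6/7 = 6/7 - U/4)
-44*C(5, 2) - 26 = -44*(6/7 - ¼*2) - 26 = -44*(6/7 - ½) - 26 = -44*5/14 - 26 = -110/7 - 26 = -292/7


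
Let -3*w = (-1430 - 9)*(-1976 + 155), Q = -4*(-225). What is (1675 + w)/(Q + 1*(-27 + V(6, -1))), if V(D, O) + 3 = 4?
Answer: -435899/437 ≈ -997.48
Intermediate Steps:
V(D, O) = 1 (V(D, O) = -3 + 4 = 1)
Q = 900
w = -873473 (w = -(-1430 - 9)*(-1976 + 155)/3 = -(-1439)*(-1821)/3 = -1/3*2620419 = -873473)
(1675 + w)/(Q + 1*(-27 + V(6, -1))) = (1675 - 873473)/(900 + 1*(-27 + 1)) = -871798/(900 + 1*(-26)) = -871798/(900 - 26) = -871798/874 = -871798*1/874 = -435899/437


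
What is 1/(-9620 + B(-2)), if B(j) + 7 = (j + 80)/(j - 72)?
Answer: -37/356238 ≈ -0.00010386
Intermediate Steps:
B(j) = -7 + (80 + j)/(-72 + j) (B(j) = -7 + (j + 80)/(j - 72) = -7 + (80 + j)/(-72 + j))
1/(-9620 + B(-2)) = 1/(-9620 + 2*(292 - 3*(-2))/(-72 - 2)) = 1/(-9620 + 2*(292 + 6)/(-74)) = 1/(-9620 + 2*(-1/74)*298) = 1/(-9620 - 298/37) = 1/(-356238/37) = -37/356238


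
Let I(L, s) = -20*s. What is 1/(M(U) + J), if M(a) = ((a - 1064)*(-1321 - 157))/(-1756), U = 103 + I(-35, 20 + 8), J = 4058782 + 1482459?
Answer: 878/4864085579 ≈ 1.8051e-7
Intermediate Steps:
J = 5541241
U = -457 (U = 103 - 20*(20 + 8) = 103 - 20*28 = 103 - 560 = -457)
M(a) = -393148/439 + 739*a/878 (M(a) = ((-1064 + a)*(-1478))*(-1/1756) = (1572592 - 1478*a)*(-1/1756) = -393148/439 + 739*a/878)
1/(M(U) + J) = 1/((-393148/439 + (739/878)*(-457)) + 5541241) = 1/((-393148/439 - 337723/878) + 5541241) = 1/(-1124019/878 + 5541241) = 1/(4864085579/878) = 878/4864085579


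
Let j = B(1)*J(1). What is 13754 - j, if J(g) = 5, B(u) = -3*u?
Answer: 13769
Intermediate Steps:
j = -15 (j = -3*1*5 = -3*5 = -15)
13754 - j = 13754 - 1*(-15) = 13754 + 15 = 13769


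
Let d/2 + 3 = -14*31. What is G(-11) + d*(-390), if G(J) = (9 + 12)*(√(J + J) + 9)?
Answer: 341049 + 21*I*√22 ≈ 3.4105e+5 + 98.499*I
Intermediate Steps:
d = -874 (d = -6 + 2*(-14*31) = -6 + 2*(-434) = -6 - 868 = -874)
G(J) = 189 + 21*√2*√J (G(J) = 21*(√(2*J) + 9) = 21*(√2*√J + 9) = 21*(9 + √2*√J) = 189 + 21*√2*√J)
G(-11) + d*(-390) = (189 + 21*√2*√(-11)) - 874*(-390) = (189 + 21*√2*(I*√11)) + 340860 = (189 + 21*I*√22) + 340860 = 341049 + 21*I*√22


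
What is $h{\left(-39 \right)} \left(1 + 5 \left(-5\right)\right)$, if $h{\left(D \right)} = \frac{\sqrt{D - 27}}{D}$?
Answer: $\frac{8 i \sqrt{66}}{13} \approx 4.9994 i$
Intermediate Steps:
$h{\left(D \right)} = \frac{\sqrt{-27 + D}}{D}$
$h{\left(-39 \right)} \left(1 + 5 \left(-5\right)\right) = \frac{\sqrt{-27 - 39}}{-39} \left(1 + 5 \left(-5\right)\right) = - \frac{\sqrt{-66}}{39} \left(1 - 25\right) = - \frac{i \sqrt{66}}{39} \left(-24\right) = \frac{8 i \sqrt{66}}{13}$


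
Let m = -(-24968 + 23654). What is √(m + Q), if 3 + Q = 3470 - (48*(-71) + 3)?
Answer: √8186 ≈ 90.477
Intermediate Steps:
m = 1314 (m = -1*(-1314) = 1314)
Q = 6872 (Q = -3 + (3470 - (48*(-71) + 3)) = -3 + (3470 - (-3408 + 3)) = -3 + (3470 - 1*(-3405)) = -3 + (3470 + 3405) = -3 + 6875 = 6872)
√(m + Q) = √(1314 + 6872) = √8186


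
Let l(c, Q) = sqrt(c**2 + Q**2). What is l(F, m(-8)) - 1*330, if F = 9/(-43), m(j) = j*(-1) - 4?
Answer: -330 + sqrt(29665)/43 ≈ -325.99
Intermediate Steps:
m(j) = -4 - j (m(j) = -j - 4 = -4 - j)
F = -9/43 (F = 9*(-1/43) = -9/43 ≈ -0.20930)
l(c, Q) = sqrt(Q**2 + c**2)
l(F, m(-8)) - 1*330 = sqrt((-4 - 1*(-8))**2 + (-9/43)**2) - 1*330 = sqrt((-4 + 8)**2 + 81/1849) - 330 = sqrt(4**2 + 81/1849) - 330 = sqrt(16 + 81/1849) - 330 = sqrt(29665/1849) - 330 = sqrt(29665)/43 - 330 = -330 + sqrt(29665)/43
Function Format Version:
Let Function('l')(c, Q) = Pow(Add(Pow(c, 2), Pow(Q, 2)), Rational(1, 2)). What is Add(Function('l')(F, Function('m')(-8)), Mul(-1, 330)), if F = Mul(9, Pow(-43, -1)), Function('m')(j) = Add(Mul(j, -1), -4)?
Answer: Add(-330, Mul(Rational(1, 43), Pow(29665, Rational(1, 2)))) ≈ -325.99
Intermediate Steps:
Function('m')(j) = Add(-4, Mul(-1, j)) (Function('m')(j) = Add(Mul(-1, j), -4) = Add(-4, Mul(-1, j)))
F = Rational(-9, 43) (F = Mul(9, Rational(-1, 43)) = Rational(-9, 43) ≈ -0.20930)
Function('l')(c, Q) = Pow(Add(Pow(Q, 2), Pow(c, 2)), Rational(1, 2))
Add(Function('l')(F, Function('m')(-8)), Mul(-1, 330)) = Add(Pow(Add(Pow(Add(-4, Mul(-1, -8)), 2), Pow(Rational(-9, 43), 2)), Rational(1, 2)), Mul(-1, 330)) = Add(Pow(Add(Pow(Add(-4, 8), 2), Rational(81, 1849)), Rational(1, 2)), -330) = Add(Pow(Add(Pow(4, 2), Rational(81, 1849)), Rational(1, 2)), -330) = Add(Pow(Add(16, Rational(81, 1849)), Rational(1, 2)), -330) = Add(Pow(Rational(29665, 1849), Rational(1, 2)), -330) = Add(Mul(Rational(1, 43), Pow(29665, Rational(1, 2))), -330) = Add(-330, Mul(Rational(1, 43), Pow(29665, Rational(1, 2))))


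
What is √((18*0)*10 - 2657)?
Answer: I*√2657 ≈ 51.546*I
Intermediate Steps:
√((18*0)*10 - 2657) = √(0*10 - 2657) = √(0 - 2657) = √(-2657) = I*√2657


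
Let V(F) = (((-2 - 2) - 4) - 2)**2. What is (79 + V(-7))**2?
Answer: 32041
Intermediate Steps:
V(F) = 100 (V(F) = ((-4 - 4) - 2)**2 = (-8 - 2)**2 = (-10)**2 = 100)
(79 + V(-7))**2 = (79 + 100)**2 = 179**2 = 32041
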